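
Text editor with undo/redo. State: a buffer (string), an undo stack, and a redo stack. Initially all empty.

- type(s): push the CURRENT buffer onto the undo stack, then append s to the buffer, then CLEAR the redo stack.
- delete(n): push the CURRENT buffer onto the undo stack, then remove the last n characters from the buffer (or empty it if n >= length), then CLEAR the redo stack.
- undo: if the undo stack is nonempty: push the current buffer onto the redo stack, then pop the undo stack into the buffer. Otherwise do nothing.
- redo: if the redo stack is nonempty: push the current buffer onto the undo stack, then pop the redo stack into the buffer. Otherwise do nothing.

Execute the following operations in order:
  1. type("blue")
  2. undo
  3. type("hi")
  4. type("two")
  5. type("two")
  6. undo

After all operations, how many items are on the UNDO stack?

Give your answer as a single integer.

After op 1 (type): buf='blue' undo_depth=1 redo_depth=0
After op 2 (undo): buf='(empty)' undo_depth=0 redo_depth=1
After op 3 (type): buf='hi' undo_depth=1 redo_depth=0
After op 4 (type): buf='hitwo' undo_depth=2 redo_depth=0
After op 5 (type): buf='hitwotwo' undo_depth=3 redo_depth=0
After op 6 (undo): buf='hitwo' undo_depth=2 redo_depth=1

Answer: 2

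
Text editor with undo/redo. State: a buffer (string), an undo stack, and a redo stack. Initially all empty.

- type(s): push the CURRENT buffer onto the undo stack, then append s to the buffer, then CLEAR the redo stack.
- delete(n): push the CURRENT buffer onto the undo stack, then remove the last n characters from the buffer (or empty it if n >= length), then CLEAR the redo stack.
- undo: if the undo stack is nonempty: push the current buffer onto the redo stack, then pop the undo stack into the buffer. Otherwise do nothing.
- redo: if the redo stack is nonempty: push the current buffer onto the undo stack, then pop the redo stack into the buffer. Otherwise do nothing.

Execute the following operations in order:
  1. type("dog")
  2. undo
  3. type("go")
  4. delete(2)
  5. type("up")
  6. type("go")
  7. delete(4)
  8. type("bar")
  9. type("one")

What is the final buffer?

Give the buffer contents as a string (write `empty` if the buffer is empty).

After op 1 (type): buf='dog' undo_depth=1 redo_depth=0
After op 2 (undo): buf='(empty)' undo_depth=0 redo_depth=1
After op 3 (type): buf='go' undo_depth=1 redo_depth=0
After op 4 (delete): buf='(empty)' undo_depth=2 redo_depth=0
After op 5 (type): buf='up' undo_depth=3 redo_depth=0
After op 6 (type): buf='upgo' undo_depth=4 redo_depth=0
After op 7 (delete): buf='(empty)' undo_depth=5 redo_depth=0
After op 8 (type): buf='bar' undo_depth=6 redo_depth=0
After op 9 (type): buf='barone' undo_depth=7 redo_depth=0

Answer: barone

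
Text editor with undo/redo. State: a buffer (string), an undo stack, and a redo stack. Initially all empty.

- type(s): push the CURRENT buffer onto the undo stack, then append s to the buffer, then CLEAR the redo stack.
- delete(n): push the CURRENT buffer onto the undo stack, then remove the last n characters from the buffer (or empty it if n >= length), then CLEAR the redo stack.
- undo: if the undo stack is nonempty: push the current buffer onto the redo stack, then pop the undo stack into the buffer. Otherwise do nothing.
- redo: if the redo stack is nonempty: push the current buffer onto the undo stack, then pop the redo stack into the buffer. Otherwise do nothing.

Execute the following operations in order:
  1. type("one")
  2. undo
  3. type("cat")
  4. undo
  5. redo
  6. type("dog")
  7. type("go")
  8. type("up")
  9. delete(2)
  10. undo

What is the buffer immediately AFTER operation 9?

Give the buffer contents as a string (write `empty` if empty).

Answer: catdoggo

Derivation:
After op 1 (type): buf='one' undo_depth=1 redo_depth=0
After op 2 (undo): buf='(empty)' undo_depth=0 redo_depth=1
After op 3 (type): buf='cat' undo_depth=1 redo_depth=0
After op 4 (undo): buf='(empty)' undo_depth=0 redo_depth=1
After op 5 (redo): buf='cat' undo_depth=1 redo_depth=0
After op 6 (type): buf='catdog' undo_depth=2 redo_depth=0
After op 7 (type): buf='catdoggo' undo_depth=3 redo_depth=0
After op 8 (type): buf='catdoggoup' undo_depth=4 redo_depth=0
After op 9 (delete): buf='catdoggo' undo_depth=5 redo_depth=0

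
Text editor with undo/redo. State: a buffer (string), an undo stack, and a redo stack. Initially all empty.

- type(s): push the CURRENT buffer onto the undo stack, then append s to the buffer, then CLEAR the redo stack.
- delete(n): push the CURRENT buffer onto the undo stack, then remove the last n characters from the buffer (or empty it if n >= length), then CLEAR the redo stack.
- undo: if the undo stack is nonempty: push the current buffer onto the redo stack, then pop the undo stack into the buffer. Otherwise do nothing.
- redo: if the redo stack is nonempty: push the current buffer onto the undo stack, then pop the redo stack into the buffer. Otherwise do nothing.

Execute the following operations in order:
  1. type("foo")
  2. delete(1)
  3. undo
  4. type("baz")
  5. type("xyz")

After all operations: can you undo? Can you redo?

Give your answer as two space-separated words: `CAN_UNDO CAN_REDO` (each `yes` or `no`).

After op 1 (type): buf='foo' undo_depth=1 redo_depth=0
After op 2 (delete): buf='fo' undo_depth=2 redo_depth=0
After op 3 (undo): buf='foo' undo_depth=1 redo_depth=1
After op 4 (type): buf='foobaz' undo_depth=2 redo_depth=0
After op 5 (type): buf='foobazxyz' undo_depth=3 redo_depth=0

Answer: yes no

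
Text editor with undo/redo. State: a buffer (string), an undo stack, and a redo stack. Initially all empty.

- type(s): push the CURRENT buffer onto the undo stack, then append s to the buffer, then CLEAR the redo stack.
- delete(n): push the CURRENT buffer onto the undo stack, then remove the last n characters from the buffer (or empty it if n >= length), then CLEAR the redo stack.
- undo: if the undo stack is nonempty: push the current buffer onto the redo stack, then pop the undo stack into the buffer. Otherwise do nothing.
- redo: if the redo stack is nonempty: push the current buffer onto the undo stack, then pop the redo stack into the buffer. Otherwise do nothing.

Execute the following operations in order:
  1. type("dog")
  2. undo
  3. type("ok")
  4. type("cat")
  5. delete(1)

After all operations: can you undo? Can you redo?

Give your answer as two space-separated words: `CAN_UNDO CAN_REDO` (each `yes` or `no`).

Answer: yes no

Derivation:
After op 1 (type): buf='dog' undo_depth=1 redo_depth=0
After op 2 (undo): buf='(empty)' undo_depth=0 redo_depth=1
After op 3 (type): buf='ok' undo_depth=1 redo_depth=0
After op 4 (type): buf='okcat' undo_depth=2 redo_depth=0
After op 5 (delete): buf='okca' undo_depth=3 redo_depth=0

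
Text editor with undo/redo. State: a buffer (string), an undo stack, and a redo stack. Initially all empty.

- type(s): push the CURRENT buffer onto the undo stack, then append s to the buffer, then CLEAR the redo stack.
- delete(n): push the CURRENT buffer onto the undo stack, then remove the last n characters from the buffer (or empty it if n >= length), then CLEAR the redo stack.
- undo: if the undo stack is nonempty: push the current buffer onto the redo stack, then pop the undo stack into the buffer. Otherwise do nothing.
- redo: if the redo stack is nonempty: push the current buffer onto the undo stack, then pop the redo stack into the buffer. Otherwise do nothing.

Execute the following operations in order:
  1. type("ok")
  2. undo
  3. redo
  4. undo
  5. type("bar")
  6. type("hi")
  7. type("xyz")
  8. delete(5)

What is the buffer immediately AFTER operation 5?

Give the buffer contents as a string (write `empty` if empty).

Answer: bar

Derivation:
After op 1 (type): buf='ok' undo_depth=1 redo_depth=0
After op 2 (undo): buf='(empty)' undo_depth=0 redo_depth=1
After op 3 (redo): buf='ok' undo_depth=1 redo_depth=0
After op 4 (undo): buf='(empty)' undo_depth=0 redo_depth=1
After op 5 (type): buf='bar' undo_depth=1 redo_depth=0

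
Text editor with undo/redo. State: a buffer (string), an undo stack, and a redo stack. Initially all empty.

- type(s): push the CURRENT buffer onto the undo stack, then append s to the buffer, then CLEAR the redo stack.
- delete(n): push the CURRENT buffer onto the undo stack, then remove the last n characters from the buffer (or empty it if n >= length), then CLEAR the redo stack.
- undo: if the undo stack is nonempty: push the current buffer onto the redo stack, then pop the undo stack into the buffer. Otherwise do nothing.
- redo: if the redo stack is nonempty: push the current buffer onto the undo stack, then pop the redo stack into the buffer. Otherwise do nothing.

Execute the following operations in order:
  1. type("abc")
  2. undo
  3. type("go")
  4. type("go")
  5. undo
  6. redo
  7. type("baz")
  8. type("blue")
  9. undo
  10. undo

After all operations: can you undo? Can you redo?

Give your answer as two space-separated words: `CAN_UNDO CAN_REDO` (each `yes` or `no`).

Answer: yes yes

Derivation:
After op 1 (type): buf='abc' undo_depth=1 redo_depth=0
After op 2 (undo): buf='(empty)' undo_depth=0 redo_depth=1
After op 3 (type): buf='go' undo_depth=1 redo_depth=0
After op 4 (type): buf='gogo' undo_depth=2 redo_depth=0
After op 5 (undo): buf='go' undo_depth=1 redo_depth=1
After op 6 (redo): buf='gogo' undo_depth=2 redo_depth=0
After op 7 (type): buf='gogobaz' undo_depth=3 redo_depth=0
After op 8 (type): buf='gogobazblue' undo_depth=4 redo_depth=0
After op 9 (undo): buf='gogobaz' undo_depth=3 redo_depth=1
After op 10 (undo): buf='gogo' undo_depth=2 redo_depth=2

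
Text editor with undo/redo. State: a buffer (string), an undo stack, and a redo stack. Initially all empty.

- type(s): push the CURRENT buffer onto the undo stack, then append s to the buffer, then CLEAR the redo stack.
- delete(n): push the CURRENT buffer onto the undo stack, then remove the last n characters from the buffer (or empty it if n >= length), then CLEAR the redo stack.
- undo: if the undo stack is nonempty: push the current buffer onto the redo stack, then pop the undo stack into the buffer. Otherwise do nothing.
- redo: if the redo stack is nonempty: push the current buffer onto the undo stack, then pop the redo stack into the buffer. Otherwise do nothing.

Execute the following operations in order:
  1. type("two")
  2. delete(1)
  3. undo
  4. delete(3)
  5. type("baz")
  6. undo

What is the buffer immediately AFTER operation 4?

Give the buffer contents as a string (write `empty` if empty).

Answer: empty

Derivation:
After op 1 (type): buf='two' undo_depth=1 redo_depth=0
After op 2 (delete): buf='tw' undo_depth=2 redo_depth=0
After op 3 (undo): buf='two' undo_depth=1 redo_depth=1
After op 4 (delete): buf='(empty)' undo_depth=2 redo_depth=0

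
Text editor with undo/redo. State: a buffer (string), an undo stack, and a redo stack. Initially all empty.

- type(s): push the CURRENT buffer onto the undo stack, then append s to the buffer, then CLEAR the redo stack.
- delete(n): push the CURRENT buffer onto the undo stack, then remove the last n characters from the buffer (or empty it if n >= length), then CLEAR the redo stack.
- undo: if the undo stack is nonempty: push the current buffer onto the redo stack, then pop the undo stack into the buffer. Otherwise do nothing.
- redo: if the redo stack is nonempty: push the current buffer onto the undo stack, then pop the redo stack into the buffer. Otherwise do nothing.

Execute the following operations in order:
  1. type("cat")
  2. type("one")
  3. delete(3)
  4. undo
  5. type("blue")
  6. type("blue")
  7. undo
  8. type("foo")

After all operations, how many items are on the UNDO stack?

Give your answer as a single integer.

After op 1 (type): buf='cat' undo_depth=1 redo_depth=0
After op 2 (type): buf='catone' undo_depth=2 redo_depth=0
After op 3 (delete): buf='cat' undo_depth=3 redo_depth=0
After op 4 (undo): buf='catone' undo_depth=2 redo_depth=1
After op 5 (type): buf='catoneblue' undo_depth=3 redo_depth=0
After op 6 (type): buf='catoneblueblue' undo_depth=4 redo_depth=0
After op 7 (undo): buf='catoneblue' undo_depth=3 redo_depth=1
After op 8 (type): buf='catonebluefoo' undo_depth=4 redo_depth=0

Answer: 4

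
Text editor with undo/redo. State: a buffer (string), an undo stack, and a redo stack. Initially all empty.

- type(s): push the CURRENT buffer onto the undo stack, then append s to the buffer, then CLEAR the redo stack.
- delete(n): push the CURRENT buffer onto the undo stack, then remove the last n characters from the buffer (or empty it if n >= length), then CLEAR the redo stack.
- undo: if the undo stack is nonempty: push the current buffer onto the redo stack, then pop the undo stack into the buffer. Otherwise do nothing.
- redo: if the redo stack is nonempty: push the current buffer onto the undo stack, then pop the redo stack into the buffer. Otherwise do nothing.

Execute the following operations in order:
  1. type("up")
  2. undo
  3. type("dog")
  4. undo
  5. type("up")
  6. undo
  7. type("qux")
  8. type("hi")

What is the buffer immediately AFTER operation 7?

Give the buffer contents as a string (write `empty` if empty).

Answer: qux

Derivation:
After op 1 (type): buf='up' undo_depth=1 redo_depth=0
After op 2 (undo): buf='(empty)' undo_depth=0 redo_depth=1
After op 3 (type): buf='dog' undo_depth=1 redo_depth=0
After op 4 (undo): buf='(empty)' undo_depth=0 redo_depth=1
After op 5 (type): buf='up' undo_depth=1 redo_depth=0
After op 6 (undo): buf='(empty)' undo_depth=0 redo_depth=1
After op 7 (type): buf='qux' undo_depth=1 redo_depth=0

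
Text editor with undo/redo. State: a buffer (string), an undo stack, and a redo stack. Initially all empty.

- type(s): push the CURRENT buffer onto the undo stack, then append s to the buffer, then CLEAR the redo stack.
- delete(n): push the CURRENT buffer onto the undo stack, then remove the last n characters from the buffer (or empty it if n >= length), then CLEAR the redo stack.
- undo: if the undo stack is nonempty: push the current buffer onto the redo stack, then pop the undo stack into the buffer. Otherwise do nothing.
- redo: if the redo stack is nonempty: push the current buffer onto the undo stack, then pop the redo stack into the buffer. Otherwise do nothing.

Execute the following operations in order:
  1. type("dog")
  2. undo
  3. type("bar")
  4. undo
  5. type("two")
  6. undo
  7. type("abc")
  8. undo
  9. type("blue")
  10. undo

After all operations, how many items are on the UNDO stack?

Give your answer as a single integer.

After op 1 (type): buf='dog' undo_depth=1 redo_depth=0
After op 2 (undo): buf='(empty)' undo_depth=0 redo_depth=1
After op 3 (type): buf='bar' undo_depth=1 redo_depth=0
After op 4 (undo): buf='(empty)' undo_depth=0 redo_depth=1
After op 5 (type): buf='two' undo_depth=1 redo_depth=0
After op 6 (undo): buf='(empty)' undo_depth=0 redo_depth=1
After op 7 (type): buf='abc' undo_depth=1 redo_depth=0
After op 8 (undo): buf='(empty)' undo_depth=0 redo_depth=1
After op 9 (type): buf='blue' undo_depth=1 redo_depth=0
After op 10 (undo): buf='(empty)' undo_depth=0 redo_depth=1

Answer: 0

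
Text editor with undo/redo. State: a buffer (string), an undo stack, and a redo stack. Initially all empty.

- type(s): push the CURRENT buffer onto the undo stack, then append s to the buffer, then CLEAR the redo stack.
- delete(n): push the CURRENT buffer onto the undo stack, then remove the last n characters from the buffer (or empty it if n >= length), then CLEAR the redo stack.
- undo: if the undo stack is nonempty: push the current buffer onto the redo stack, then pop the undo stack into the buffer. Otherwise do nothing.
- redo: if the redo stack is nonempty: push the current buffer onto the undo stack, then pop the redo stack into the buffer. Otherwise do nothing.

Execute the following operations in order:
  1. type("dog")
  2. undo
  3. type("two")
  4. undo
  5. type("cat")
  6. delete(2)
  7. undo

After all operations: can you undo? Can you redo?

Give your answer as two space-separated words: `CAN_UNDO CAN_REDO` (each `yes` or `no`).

Answer: yes yes

Derivation:
After op 1 (type): buf='dog' undo_depth=1 redo_depth=0
After op 2 (undo): buf='(empty)' undo_depth=0 redo_depth=1
After op 3 (type): buf='two' undo_depth=1 redo_depth=0
After op 4 (undo): buf='(empty)' undo_depth=0 redo_depth=1
After op 5 (type): buf='cat' undo_depth=1 redo_depth=0
After op 6 (delete): buf='c' undo_depth=2 redo_depth=0
After op 7 (undo): buf='cat' undo_depth=1 redo_depth=1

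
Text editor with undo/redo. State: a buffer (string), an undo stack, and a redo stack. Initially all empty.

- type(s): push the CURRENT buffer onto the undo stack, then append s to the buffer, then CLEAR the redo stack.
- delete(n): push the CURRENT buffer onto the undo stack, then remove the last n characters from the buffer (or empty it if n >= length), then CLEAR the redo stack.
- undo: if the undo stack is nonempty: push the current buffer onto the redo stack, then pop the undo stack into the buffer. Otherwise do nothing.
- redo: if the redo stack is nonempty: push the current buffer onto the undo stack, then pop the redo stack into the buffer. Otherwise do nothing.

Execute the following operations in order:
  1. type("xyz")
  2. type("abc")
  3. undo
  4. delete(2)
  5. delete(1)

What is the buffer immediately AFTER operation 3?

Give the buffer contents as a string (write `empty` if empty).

After op 1 (type): buf='xyz' undo_depth=1 redo_depth=0
After op 2 (type): buf='xyzabc' undo_depth=2 redo_depth=0
After op 3 (undo): buf='xyz' undo_depth=1 redo_depth=1

Answer: xyz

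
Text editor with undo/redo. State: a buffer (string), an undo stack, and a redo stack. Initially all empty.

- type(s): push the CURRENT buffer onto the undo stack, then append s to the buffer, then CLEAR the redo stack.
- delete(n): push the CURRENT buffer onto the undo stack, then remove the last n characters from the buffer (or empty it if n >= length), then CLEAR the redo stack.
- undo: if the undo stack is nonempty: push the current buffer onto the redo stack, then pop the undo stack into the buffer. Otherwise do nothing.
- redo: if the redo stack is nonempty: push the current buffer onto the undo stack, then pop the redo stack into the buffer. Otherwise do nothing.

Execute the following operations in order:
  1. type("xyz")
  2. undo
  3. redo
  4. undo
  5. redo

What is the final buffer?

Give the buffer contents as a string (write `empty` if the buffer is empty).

Answer: xyz

Derivation:
After op 1 (type): buf='xyz' undo_depth=1 redo_depth=0
After op 2 (undo): buf='(empty)' undo_depth=0 redo_depth=1
After op 3 (redo): buf='xyz' undo_depth=1 redo_depth=0
After op 4 (undo): buf='(empty)' undo_depth=0 redo_depth=1
After op 5 (redo): buf='xyz' undo_depth=1 redo_depth=0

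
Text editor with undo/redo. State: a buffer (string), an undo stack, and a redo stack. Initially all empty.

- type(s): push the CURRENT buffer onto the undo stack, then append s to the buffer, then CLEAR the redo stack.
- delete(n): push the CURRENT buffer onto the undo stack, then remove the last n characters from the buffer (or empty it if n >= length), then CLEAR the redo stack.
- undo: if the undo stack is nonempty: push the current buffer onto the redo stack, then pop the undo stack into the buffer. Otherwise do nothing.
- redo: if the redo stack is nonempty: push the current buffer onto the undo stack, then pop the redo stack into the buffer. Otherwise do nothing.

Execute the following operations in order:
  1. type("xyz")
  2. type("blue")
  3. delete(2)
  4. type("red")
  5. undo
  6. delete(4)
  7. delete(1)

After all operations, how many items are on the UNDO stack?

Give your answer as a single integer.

After op 1 (type): buf='xyz' undo_depth=1 redo_depth=0
After op 2 (type): buf='xyzblue' undo_depth=2 redo_depth=0
After op 3 (delete): buf='xyzbl' undo_depth=3 redo_depth=0
After op 4 (type): buf='xyzblred' undo_depth=4 redo_depth=0
After op 5 (undo): buf='xyzbl' undo_depth=3 redo_depth=1
After op 6 (delete): buf='x' undo_depth=4 redo_depth=0
After op 7 (delete): buf='(empty)' undo_depth=5 redo_depth=0

Answer: 5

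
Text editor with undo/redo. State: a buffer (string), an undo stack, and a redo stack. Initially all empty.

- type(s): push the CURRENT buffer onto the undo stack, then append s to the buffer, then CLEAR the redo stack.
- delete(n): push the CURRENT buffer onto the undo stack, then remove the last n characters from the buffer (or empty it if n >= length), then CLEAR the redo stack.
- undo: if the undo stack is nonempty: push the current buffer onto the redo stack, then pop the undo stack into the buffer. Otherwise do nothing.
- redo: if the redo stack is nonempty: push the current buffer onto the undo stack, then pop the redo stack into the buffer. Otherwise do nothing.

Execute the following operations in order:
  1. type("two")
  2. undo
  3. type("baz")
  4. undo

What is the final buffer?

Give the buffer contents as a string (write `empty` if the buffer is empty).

After op 1 (type): buf='two' undo_depth=1 redo_depth=0
After op 2 (undo): buf='(empty)' undo_depth=0 redo_depth=1
After op 3 (type): buf='baz' undo_depth=1 redo_depth=0
After op 4 (undo): buf='(empty)' undo_depth=0 redo_depth=1

Answer: empty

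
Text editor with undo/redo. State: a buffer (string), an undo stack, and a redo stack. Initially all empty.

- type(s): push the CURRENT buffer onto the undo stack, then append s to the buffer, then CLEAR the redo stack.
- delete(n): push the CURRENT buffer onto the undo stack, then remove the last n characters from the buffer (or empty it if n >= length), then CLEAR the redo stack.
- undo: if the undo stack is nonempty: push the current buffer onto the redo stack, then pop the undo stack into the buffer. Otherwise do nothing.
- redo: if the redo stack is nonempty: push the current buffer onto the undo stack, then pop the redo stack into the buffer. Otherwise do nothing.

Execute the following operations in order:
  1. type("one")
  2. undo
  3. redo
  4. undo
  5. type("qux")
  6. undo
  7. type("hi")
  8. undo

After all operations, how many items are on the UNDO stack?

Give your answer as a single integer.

After op 1 (type): buf='one' undo_depth=1 redo_depth=0
After op 2 (undo): buf='(empty)' undo_depth=0 redo_depth=1
After op 3 (redo): buf='one' undo_depth=1 redo_depth=0
After op 4 (undo): buf='(empty)' undo_depth=0 redo_depth=1
After op 5 (type): buf='qux' undo_depth=1 redo_depth=0
After op 6 (undo): buf='(empty)' undo_depth=0 redo_depth=1
After op 7 (type): buf='hi' undo_depth=1 redo_depth=0
After op 8 (undo): buf='(empty)' undo_depth=0 redo_depth=1

Answer: 0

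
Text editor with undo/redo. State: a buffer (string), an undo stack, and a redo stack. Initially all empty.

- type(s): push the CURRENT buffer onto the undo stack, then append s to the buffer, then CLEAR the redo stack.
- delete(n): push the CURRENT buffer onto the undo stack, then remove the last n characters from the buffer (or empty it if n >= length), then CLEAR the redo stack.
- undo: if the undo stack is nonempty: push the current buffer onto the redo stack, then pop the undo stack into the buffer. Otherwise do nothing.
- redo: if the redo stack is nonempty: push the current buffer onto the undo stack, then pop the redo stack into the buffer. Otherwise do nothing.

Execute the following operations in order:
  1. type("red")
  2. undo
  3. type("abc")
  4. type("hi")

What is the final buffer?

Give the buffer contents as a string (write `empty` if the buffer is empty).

Answer: abchi

Derivation:
After op 1 (type): buf='red' undo_depth=1 redo_depth=0
After op 2 (undo): buf='(empty)' undo_depth=0 redo_depth=1
After op 3 (type): buf='abc' undo_depth=1 redo_depth=0
After op 4 (type): buf='abchi' undo_depth=2 redo_depth=0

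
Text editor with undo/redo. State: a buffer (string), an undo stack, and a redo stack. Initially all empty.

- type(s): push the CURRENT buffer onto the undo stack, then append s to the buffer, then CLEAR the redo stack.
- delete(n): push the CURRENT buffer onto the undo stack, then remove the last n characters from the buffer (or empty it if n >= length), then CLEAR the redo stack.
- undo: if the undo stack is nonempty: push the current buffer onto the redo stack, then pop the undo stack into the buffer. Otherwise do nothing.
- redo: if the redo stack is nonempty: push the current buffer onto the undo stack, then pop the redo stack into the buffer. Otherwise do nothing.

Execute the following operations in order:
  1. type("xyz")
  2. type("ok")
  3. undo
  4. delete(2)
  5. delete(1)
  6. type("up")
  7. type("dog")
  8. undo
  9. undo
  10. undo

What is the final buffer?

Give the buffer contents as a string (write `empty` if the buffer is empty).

Answer: x

Derivation:
After op 1 (type): buf='xyz' undo_depth=1 redo_depth=0
After op 2 (type): buf='xyzok' undo_depth=2 redo_depth=0
After op 3 (undo): buf='xyz' undo_depth=1 redo_depth=1
After op 4 (delete): buf='x' undo_depth=2 redo_depth=0
After op 5 (delete): buf='(empty)' undo_depth=3 redo_depth=0
After op 6 (type): buf='up' undo_depth=4 redo_depth=0
After op 7 (type): buf='updog' undo_depth=5 redo_depth=0
After op 8 (undo): buf='up' undo_depth=4 redo_depth=1
After op 9 (undo): buf='(empty)' undo_depth=3 redo_depth=2
After op 10 (undo): buf='x' undo_depth=2 redo_depth=3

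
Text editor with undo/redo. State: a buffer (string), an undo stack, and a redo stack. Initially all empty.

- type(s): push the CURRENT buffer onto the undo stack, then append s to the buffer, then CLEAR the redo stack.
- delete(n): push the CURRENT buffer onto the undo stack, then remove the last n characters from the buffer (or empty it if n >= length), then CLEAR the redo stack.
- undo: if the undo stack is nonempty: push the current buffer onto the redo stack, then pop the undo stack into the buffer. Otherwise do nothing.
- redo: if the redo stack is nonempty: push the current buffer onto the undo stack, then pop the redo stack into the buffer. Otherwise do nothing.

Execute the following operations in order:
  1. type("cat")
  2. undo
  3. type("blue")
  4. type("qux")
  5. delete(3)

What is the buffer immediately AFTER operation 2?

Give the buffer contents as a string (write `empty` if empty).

After op 1 (type): buf='cat' undo_depth=1 redo_depth=0
After op 2 (undo): buf='(empty)' undo_depth=0 redo_depth=1

Answer: empty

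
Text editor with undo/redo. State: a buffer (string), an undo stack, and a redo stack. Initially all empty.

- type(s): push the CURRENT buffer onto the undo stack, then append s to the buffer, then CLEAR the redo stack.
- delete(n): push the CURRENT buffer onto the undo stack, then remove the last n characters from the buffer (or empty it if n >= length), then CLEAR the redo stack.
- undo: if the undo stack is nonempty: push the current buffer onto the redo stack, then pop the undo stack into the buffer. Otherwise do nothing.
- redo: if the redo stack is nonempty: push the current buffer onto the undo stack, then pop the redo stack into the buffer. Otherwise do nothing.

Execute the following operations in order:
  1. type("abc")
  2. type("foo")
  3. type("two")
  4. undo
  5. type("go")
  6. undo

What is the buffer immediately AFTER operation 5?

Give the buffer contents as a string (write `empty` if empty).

After op 1 (type): buf='abc' undo_depth=1 redo_depth=0
After op 2 (type): buf='abcfoo' undo_depth=2 redo_depth=0
After op 3 (type): buf='abcfootwo' undo_depth=3 redo_depth=0
After op 4 (undo): buf='abcfoo' undo_depth=2 redo_depth=1
After op 5 (type): buf='abcfoogo' undo_depth=3 redo_depth=0

Answer: abcfoogo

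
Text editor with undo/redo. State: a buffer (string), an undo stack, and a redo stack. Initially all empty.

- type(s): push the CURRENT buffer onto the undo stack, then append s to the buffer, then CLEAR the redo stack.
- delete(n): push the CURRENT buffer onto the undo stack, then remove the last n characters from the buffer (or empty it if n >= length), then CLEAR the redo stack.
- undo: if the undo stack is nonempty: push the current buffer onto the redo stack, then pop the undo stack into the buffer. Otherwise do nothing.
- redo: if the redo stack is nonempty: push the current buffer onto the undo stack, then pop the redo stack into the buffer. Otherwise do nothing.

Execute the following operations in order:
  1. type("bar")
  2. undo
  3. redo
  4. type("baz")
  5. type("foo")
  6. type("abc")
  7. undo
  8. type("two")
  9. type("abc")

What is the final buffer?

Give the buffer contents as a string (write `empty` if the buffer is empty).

After op 1 (type): buf='bar' undo_depth=1 redo_depth=0
After op 2 (undo): buf='(empty)' undo_depth=0 redo_depth=1
After op 3 (redo): buf='bar' undo_depth=1 redo_depth=0
After op 4 (type): buf='barbaz' undo_depth=2 redo_depth=0
After op 5 (type): buf='barbazfoo' undo_depth=3 redo_depth=0
After op 6 (type): buf='barbazfooabc' undo_depth=4 redo_depth=0
After op 7 (undo): buf='barbazfoo' undo_depth=3 redo_depth=1
After op 8 (type): buf='barbazfootwo' undo_depth=4 redo_depth=0
After op 9 (type): buf='barbazfootwoabc' undo_depth=5 redo_depth=0

Answer: barbazfootwoabc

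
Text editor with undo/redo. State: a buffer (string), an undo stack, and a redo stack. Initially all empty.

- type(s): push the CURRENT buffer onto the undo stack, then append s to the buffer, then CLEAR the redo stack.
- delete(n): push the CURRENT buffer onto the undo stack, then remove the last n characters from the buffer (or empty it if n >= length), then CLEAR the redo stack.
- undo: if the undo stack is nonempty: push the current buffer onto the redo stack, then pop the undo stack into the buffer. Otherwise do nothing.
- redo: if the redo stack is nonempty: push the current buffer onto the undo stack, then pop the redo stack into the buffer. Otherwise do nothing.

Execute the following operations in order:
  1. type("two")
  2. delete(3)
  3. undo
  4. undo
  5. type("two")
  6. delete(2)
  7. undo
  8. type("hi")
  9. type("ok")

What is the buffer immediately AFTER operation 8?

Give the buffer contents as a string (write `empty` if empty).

After op 1 (type): buf='two' undo_depth=1 redo_depth=0
After op 2 (delete): buf='(empty)' undo_depth=2 redo_depth=0
After op 3 (undo): buf='two' undo_depth=1 redo_depth=1
After op 4 (undo): buf='(empty)' undo_depth=0 redo_depth=2
After op 5 (type): buf='two' undo_depth=1 redo_depth=0
After op 6 (delete): buf='t' undo_depth=2 redo_depth=0
After op 7 (undo): buf='two' undo_depth=1 redo_depth=1
After op 8 (type): buf='twohi' undo_depth=2 redo_depth=0

Answer: twohi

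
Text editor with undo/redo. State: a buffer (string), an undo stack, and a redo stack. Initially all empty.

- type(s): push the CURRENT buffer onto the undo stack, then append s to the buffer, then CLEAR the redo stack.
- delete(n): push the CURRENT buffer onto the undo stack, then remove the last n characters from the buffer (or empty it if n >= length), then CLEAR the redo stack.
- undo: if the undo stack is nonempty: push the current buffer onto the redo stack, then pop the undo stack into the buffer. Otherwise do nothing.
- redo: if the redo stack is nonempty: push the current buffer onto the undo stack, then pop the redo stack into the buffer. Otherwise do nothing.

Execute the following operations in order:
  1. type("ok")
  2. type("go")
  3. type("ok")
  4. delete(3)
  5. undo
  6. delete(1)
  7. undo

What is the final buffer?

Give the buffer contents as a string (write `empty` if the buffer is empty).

After op 1 (type): buf='ok' undo_depth=1 redo_depth=0
After op 2 (type): buf='okgo' undo_depth=2 redo_depth=0
After op 3 (type): buf='okgook' undo_depth=3 redo_depth=0
After op 4 (delete): buf='okg' undo_depth=4 redo_depth=0
After op 5 (undo): buf='okgook' undo_depth=3 redo_depth=1
After op 6 (delete): buf='okgoo' undo_depth=4 redo_depth=0
After op 7 (undo): buf='okgook' undo_depth=3 redo_depth=1

Answer: okgook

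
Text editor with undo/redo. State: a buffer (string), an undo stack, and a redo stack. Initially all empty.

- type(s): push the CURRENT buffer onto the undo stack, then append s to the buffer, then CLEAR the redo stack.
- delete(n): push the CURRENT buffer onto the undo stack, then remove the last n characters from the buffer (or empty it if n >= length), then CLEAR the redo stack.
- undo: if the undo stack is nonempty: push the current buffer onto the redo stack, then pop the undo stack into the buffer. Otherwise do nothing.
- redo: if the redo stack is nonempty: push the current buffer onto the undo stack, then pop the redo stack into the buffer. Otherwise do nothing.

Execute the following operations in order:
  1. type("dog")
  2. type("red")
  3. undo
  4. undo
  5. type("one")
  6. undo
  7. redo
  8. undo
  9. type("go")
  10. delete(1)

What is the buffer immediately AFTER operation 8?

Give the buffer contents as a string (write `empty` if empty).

After op 1 (type): buf='dog' undo_depth=1 redo_depth=0
After op 2 (type): buf='dogred' undo_depth=2 redo_depth=0
After op 3 (undo): buf='dog' undo_depth=1 redo_depth=1
After op 4 (undo): buf='(empty)' undo_depth=0 redo_depth=2
After op 5 (type): buf='one' undo_depth=1 redo_depth=0
After op 6 (undo): buf='(empty)' undo_depth=0 redo_depth=1
After op 7 (redo): buf='one' undo_depth=1 redo_depth=0
After op 8 (undo): buf='(empty)' undo_depth=0 redo_depth=1

Answer: empty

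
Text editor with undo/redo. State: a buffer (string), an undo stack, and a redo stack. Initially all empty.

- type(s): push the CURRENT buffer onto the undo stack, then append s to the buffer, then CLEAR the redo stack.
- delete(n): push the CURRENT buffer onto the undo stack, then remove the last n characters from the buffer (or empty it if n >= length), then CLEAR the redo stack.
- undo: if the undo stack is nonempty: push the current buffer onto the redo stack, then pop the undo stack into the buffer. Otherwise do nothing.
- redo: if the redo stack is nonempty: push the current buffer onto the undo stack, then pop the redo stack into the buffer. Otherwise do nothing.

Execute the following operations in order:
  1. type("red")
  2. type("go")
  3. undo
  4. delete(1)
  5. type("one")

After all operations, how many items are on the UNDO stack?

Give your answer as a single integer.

Answer: 3

Derivation:
After op 1 (type): buf='red' undo_depth=1 redo_depth=0
After op 2 (type): buf='redgo' undo_depth=2 redo_depth=0
After op 3 (undo): buf='red' undo_depth=1 redo_depth=1
After op 4 (delete): buf='re' undo_depth=2 redo_depth=0
After op 5 (type): buf='reone' undo_depth=3 redo_depth=0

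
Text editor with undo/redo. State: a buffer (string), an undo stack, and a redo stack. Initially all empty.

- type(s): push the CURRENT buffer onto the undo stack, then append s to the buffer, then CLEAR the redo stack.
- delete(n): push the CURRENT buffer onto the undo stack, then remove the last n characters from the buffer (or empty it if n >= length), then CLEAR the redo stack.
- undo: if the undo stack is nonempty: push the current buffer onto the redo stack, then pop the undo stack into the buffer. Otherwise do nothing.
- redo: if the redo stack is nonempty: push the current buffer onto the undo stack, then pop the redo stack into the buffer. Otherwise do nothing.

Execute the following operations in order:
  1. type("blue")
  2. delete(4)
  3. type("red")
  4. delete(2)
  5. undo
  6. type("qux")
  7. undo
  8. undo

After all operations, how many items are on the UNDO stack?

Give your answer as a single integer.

Answer: 2

Derivation:
After op 1 (type): buf='blue' undo_depth=1 redo_depth=0
After op 2 (delete): buf='(empty)' undo_depth=2 redo_depth=0
After op 3 (type): buf='red' undo_depth=3 redo_depth=0
After op 4 (delete): buf='r' undo_depth=4 redo_depth=0
After op 5 (undo): buf='red' undo_depth=3 redo_depth=1
After op 6 (type): buf='redqux' undo_depth=4 redo_depth=0
After op 7 (undo): buf='red' undo_depth=3 redo_depth=1
After op 8 (undo): buf='(empty)' undo_depth=2 redo_depth=2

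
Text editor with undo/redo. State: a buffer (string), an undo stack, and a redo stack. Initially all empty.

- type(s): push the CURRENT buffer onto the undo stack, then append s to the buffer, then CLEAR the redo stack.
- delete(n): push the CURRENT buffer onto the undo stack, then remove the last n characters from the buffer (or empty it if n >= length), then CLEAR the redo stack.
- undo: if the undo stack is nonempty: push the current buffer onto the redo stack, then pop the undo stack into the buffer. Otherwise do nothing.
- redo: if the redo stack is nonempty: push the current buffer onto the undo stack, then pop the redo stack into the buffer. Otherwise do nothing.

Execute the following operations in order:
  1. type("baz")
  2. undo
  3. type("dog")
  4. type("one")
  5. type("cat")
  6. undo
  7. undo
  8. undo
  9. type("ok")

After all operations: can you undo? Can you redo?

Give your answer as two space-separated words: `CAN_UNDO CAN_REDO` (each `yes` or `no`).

After op 1 (type): buf='baz' undo_depth=1 redo_depth=0
After op 2 (undo): buf='(empty)' undo_depth=0 redo_depth=1
After op 3 (type): buf='dog' undo_depth=1 redo_depth=0
After op 4 (type): buf='dogone' undo_depth=2 redo_depth=0
After op 5 (type): buf='dogonecat' undo_depth=3 redo_depth=0
After op 6 (undo): buf='dogone' undo_depth=2 redo_depth=1
After op 7 (undo): buf='dog' undo_depth=1 redo_depth=2
After op 8 (undo): buf='(empty)' undo_depth=0 redo_depth=3
After op 9 (type): buf='ok' undo_depth=1 redo_depth=0

Answer: yes no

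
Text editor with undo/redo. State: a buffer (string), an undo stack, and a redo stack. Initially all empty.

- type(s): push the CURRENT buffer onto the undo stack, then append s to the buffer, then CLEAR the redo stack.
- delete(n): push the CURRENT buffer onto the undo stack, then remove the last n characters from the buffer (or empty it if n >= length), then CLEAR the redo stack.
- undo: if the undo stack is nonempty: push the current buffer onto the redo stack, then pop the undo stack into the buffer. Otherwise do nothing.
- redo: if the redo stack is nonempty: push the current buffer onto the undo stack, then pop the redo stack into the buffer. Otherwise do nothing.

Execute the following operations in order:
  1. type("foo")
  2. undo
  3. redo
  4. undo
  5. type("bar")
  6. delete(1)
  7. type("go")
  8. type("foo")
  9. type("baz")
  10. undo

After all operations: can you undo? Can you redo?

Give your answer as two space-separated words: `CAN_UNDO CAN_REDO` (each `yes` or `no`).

Answer: yes yes

Derivation:
After op 1 (type): buf='foo' undo_depth=1 redo_depth=0
After op 2 (undo): buf='(empty)' undo_depth=0 redo_depth=1
After op 3 (redo): buf='foo' undo_depth=1 redo_depth=0
After op 4 (undo): buf='(empty)' undo_depth=0 redo_depth=1
After op 5 (type): buf='bar' undo_depth=1 redo_depth=0
After op 6 (delete): buf='ba' undo_depth=2 redo_depth=0
After op 7 (type): buf='bago' undo_depth=3 redo_depth=0
After op 8 (type): buf='bagofoo' undo_depth=4 redo_depth=0
After op 9 (type): buf='bagofoobaz' undo_depth=5 redo_depth=0
After op 10 (undo): buf='bagofoo' undo_depth=4 redo_depth=1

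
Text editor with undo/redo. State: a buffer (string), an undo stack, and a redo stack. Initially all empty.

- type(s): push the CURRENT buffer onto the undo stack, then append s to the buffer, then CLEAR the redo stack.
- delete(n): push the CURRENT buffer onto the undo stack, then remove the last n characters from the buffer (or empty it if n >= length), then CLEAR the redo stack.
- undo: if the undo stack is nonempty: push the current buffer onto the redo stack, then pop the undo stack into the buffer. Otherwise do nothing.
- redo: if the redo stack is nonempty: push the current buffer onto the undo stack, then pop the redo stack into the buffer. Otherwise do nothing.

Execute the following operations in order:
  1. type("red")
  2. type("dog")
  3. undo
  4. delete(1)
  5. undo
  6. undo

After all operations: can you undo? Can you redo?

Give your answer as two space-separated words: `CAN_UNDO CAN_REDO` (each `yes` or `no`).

Answer: no yes

Derivation:
After op 1 (type): buf='red' undo_depth=1 redo_depth=0
After op 2 (type): buf='reddog' undo_depth=2 redo_depth=0
After op 3 (undo): buf='red' undo_depth=1 redo_depth=1
After op 4 (delete): buf='re' undo_depth=2 redo_depth=0
After op 5 (undo): buf='red' undo_depth=1 redo_depth=1
After op 6 (undo): buf='(empty)' undo_depth=0 redo_depth=2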